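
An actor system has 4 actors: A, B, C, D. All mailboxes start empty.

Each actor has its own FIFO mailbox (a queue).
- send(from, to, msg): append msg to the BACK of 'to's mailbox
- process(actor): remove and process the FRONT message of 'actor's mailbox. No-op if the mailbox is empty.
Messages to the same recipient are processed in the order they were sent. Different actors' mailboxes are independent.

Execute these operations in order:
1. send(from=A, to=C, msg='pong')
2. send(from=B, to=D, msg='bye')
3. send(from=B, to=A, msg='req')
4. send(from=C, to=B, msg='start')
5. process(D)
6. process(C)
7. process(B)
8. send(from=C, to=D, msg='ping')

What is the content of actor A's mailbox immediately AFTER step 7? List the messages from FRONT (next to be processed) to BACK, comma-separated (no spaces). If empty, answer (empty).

After 1 (send(from=A, to=C, msg='pong')): A:[] B:[] C:[pong] D:[]
After 2 (send(from=B, to=D, msg='bye')): A:[] B:[] C:[pong] D:[bye]
After 3 (send(from=B, to=A, msg='req')): A:[req] B:[] C:[pong] D:[bye]
After 4 (send(from=C, to=B, msg='start')): A:[req] B:[start] C:[pong] D:[bye]
After 5 (process(D)): A:[req] B:[start] C:[pong] D:[]
After 6 (process(C)): A:[req] B:[start] C:[] D:[]
After 7 (process(B)): A:[req] B:[] C:[] D:[]

req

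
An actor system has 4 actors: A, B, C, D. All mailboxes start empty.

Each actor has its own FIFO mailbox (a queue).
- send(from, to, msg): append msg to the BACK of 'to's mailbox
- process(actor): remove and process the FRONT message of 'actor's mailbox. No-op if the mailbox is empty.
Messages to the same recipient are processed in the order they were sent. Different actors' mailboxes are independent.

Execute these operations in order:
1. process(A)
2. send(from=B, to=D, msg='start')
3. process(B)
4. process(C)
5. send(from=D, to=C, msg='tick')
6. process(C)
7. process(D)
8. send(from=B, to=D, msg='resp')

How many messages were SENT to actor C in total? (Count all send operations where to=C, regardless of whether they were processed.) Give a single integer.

Answer: 1

Derivation:
After 1 (process(A)): A:[] B:[] C:[] D:[]
After 2 (send(from=B, to=D, msg='start')): A:[] B:[] C:[] D:[start]
After 3 (process(B)): A:[] B:[] C:[] D:[start]
After 4 (process(C)): A:[] B:[] C:[] D:[start]
After 5 (send(from=D, to=C, msg='tick')): A:[] B:[] C:[tick] D:[start]
After 6 (process(C)): A:[] B:[] C:[] D:[start]
After 7 (process(D)): A:[] B:[] C:[] D:[]
After 8 (send(from=B, to=D, msg='resp')): A:[] B:[] C:[] D:[resp]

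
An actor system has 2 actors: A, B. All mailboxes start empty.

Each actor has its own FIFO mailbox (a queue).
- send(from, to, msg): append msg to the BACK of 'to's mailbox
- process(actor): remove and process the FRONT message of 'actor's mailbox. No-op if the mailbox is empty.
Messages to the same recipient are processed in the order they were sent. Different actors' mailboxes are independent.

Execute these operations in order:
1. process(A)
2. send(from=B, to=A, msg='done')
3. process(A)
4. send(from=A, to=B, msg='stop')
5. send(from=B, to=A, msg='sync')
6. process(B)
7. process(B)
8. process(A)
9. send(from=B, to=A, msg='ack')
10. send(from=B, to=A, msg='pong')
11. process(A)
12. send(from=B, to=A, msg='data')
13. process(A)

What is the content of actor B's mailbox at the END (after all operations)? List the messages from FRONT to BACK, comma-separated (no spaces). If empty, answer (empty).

Answer: (empty)

Derivation:
After 1 (process(A)): A:[] B:[]
After 2 (send(from=B, to=A, msg='done')): A:[done] B:[]
After 3 (process(A)): A:[] B:[]
After 4 (send(from=A, to=B, msg='stop')): A:[] B:[stop]
After 5 (send(from=B, to=A, msg='sync')): A:[sync] B:[stop]
After 6 (process(B)): A:[sync] B:[]
After 7 (process(B)): A:[sync] B:[]
After 8 (process(A)): A:[] B:[]
After 9 (send(from=B, to=A, msg='ack')): A:[ack] B:[]
After 10 (send(from=B, to=A, msg='pong')): A:[ack,pong] B:[]
After 11 (process(A)): A:[pong] B:[]
After 12 (send(from=B, to=A, msg='data')): A:[pong,data] B:[]
After 13 (process(A)): A:[data] B:[]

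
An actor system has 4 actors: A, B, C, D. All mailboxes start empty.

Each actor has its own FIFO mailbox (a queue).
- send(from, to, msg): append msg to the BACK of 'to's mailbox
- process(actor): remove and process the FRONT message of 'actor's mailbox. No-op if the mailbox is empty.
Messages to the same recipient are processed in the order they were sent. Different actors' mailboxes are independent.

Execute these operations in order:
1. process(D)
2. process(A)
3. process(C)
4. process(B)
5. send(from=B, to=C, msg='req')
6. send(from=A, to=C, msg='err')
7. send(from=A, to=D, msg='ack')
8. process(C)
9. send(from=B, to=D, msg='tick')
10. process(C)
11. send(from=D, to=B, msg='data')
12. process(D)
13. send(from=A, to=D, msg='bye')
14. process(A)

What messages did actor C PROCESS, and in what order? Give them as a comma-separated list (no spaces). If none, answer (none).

After 1 (process(D)): A:[] B:[] C:[] D:[]
After 2 (process(A)): A:[] B:[] C:[] D:[]
After 3 (process(C)): A:[] B:[] C:[] D:[]
After 4 (process(B)): A:[] B:[] C:[] D:[]
After 5 (send(from=B, to=C, msg='req')): A:[] B:[] C:[req] D:[]
After 6 (send(from=A, to=C, msg='err')): A:[] B:[] C:[req,err] D:[]
After 7 (send(from=A, to=D, msg='ack')): A:[] B:[] C:[req,err] D:[ack]
After 8 (process(C)): A:[] B:[] C:[err] D:[ack]
After 9 (send(from=B, to=D, msg='tick')): A:[] B:[] C:[err] D:[ack,tick]
After 10 (process(C)): A:[] B:[] C:[] D:[ack,tick]
After 11 (send(from=D, to=B, msg='data')): A:[] B:[data] C:[] D:[ack,tick]
After 12 (process(D)): A:[] B:[data] C:[] D:[tick]
After 13 (send(from=A, to=D, msg='bye')): A:[] B:[data] C:[] D:[tick,bye]
After 14 (process(A)): A:[] B:[data] C:[] D:[tick,bye]

Answer: req,err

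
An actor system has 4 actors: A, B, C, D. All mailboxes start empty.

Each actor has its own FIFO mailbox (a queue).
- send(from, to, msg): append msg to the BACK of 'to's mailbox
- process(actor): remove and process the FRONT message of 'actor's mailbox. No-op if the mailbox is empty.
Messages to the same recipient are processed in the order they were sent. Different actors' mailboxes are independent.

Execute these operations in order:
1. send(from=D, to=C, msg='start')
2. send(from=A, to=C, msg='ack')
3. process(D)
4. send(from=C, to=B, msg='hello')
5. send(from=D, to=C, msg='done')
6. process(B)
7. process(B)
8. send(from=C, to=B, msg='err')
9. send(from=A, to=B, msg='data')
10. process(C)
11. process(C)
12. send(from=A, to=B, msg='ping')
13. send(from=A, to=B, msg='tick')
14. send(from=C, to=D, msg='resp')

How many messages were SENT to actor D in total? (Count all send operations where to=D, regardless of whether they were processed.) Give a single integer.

Answer: 1

Derivation:
After 1 (send(from=D, to=C, msg='start')): A:[] B:[] C:[start] D:[]
After 2 (send(from=A, to=C, msg='ack')): A:[] B:[] C:[start,ack] D:[]
After 3 (process(D)): A:[] B:[] C:[start,ack] D:[]
After 4 (send(from=C, to=B, msg='hello')): A:[] B:[hello] C:[start,ack] D:[]
After 5 (send(from=D, to=C, msg='done')): A:[] B:[hello] C:[start,ack,done] D:[]
After 6 (process(B)): A:[] B:[] C:[start,ack,done] D:[]
After 7 (process(B)): A:[] B:[] C:[start,ack,done] D:[]
After 8 (send(from=C, to=B, msg='err')): A:[] B:[err] C:[start,ack,done] D:[]
After 9 (send(from=A, to=B, msg='data')): A:[] B:[err,data] C:[start,ack,done] D:[]
After 10 (process(C)): A:[] B:[err,data] C:[ack,done] D:[]
After 11 (process(C)): A:[] B:[err,data] C:[done] D:[]
After 12 (send(from=A, to=B, msg='ping')): A:[] B:[err,data,ping] C:[done] D:[]
After 13 (send(from=A, to=B, msg='tick')): A:[] B:[err,data,ping,tick] C:[done] D:[]
After 14 (send(from=C, to=D, msg='resp')): A:[] B:[err,data,ping,tick] C:[done] D:[resp]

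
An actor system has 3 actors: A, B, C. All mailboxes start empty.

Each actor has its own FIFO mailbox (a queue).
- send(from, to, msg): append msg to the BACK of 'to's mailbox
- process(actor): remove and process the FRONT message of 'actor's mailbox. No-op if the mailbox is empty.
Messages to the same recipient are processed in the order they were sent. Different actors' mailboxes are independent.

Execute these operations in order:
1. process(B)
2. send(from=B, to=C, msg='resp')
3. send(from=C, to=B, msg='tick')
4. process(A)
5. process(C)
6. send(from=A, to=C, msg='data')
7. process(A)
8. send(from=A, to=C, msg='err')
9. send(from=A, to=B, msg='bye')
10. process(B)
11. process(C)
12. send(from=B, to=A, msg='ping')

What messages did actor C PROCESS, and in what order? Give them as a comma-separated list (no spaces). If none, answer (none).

Answer: resp,data

Derivation:
After 1 (process(B)): A:[] B:[] C:[]
After 2 (send(from=B, to=C, msg='resp')): A:[] B:[] C:[resp]
After 3 (send(from=C, to=B, msg='tick')): A:[] B:[tick] C:[resp]
After 4 (process(A)): A:[] B:[tick] C:[resp]
After 5 (process(C)): A:[] B:[tick] C:[]
After 6 (send(from=A, to=C, msg='data')): A:[] B:[tick] C:[data]
After 7 (process(A)): A:[] B:[tick] C:[data]
After 8 (send(from=A, to=C, msg='err')): A:[] B:[tick] C:[data,err]
After 9 (send(from=A, to=B, msg='bye')): A:[] B:[tick,bye] C:[data,err]
After 10 (process(B)): A:[] B:[bye] C:[data,err]
After 11 (process(C)): A:[] B:[bye] C:[err]
After 12 (send(from=B, to=A, msg='ping')): A:[ping] B:[bye] C:[err]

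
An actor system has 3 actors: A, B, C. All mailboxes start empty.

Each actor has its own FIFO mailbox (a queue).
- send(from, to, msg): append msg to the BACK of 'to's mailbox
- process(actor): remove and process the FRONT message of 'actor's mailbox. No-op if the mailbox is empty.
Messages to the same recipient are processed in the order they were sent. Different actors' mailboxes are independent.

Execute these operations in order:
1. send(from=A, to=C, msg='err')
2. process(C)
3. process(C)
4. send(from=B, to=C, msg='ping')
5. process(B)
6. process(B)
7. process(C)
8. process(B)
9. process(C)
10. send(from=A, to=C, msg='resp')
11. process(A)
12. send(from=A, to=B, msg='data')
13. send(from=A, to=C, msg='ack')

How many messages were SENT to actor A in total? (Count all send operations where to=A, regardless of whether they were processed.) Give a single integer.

After 1 (send(from=A, to=C, msg='err')): A:[] B:[] C:[err]
After 2 (process(C)): A:[] B:[] C:[]
After 3 (process(C)): A:[] B:[] C:[]
After 4 (send(from=B, to=C, msg='ping')): A:[] B:[] C:[ping]
After 5 (process(B)): A:[] B:[] C:[ping]
After 6 (process(B)): A:[] B:[] C:[ping]
After 7 (process(C)): A:[] B:[] C:[]
After 8 (process(B)): A:[] B:[] C:[]
After 9 (process(C)): A:[] B:[] C:[]
After 10 (send(from=A, to=C, msg='resp')): A:[] B:[] C:[resp]
After 11 (process(A)): A:[] B:[] C:[resp]
After 12 (send(from=A, to=B, msg='data')): A:[] B:[data] C:[resp]
After 13 (send(from=A, to=C, msg='ack')): A:[] B:[data] C:[resp,ack]

Answer: 0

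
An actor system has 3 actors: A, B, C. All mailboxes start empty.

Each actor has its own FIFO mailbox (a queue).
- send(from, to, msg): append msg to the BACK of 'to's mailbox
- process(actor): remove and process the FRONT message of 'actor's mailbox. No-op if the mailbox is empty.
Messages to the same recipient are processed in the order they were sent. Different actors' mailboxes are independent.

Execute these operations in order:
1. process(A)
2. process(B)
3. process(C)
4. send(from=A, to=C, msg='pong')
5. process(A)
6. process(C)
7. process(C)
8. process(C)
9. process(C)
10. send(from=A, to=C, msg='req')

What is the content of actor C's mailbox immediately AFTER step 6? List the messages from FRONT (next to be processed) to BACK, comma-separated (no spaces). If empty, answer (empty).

After 1 (process(A)): A:[] B:[] C:[]
After 2 (process(B)): A:[] B:[] C:[]
After 3 (process(C)): A:[] B:[] C:[]
After 4 (send(from=A, to=C, msg='pong')): A:[] B:[] C:[pong]
After 5 (process(A)): A:[] B:[] C:[pong]
After 6 (process(C)): A:[] B:[] C:[]

(empty)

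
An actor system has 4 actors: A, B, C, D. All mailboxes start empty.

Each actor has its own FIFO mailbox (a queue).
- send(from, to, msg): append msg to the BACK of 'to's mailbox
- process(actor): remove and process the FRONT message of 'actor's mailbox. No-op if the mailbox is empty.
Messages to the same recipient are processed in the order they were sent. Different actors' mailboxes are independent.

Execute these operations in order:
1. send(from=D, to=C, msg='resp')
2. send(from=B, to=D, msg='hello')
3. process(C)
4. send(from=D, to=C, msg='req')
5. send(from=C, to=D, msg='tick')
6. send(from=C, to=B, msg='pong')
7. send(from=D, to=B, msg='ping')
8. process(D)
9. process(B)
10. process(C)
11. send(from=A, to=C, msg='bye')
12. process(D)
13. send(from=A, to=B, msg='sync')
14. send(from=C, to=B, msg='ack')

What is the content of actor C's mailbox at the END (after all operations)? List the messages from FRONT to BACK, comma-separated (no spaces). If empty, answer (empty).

Answer: bye

Derivation:
After 1 (send(from=D, to=C, msg='resp')): A:[] B:[] C:[resp] D:[]
After 2 (send(from=B, to=D, msg='hello')): A:[] B:[] C:[resp] D:[hello]
After 3 (process(C)): A:[] B:[] C:[] D:[hello]
After 4 (send(from=D, to=C, msg='req')): A:[] B:[] C:[req] D:[hello]
After 5 (send(from=C, to=D, msg='tick')): A:[] B:[] C:[req] D:[hello,tick]
After 6 (send(from=C, to=B, msg='pong')): A:[] B:[pong] C:[req] D:[hello,tick]
After 7 (send(from=D, to=B, msg='ping')): A:[] B:[pong,ping] C:[req] D:[hello,tick]
After 8 (process(D)): A:[] B:[pong,ping] C:[req] D:[tick]
After 9 (process(B)): A:[] B:[ping] C:[req] D:[tick]
After 10 (process(C)): A:[] B:[ping] C:[] D:[tick]
After 11 (send(from=A, to=C, msg='bye')): A:[] B:[ping] C:[bye] D:[tick]
After 12 (process(D)): A:[] B:[ping] C:[bye] D:[]
After 13 (send(from=A, to=B, msg='sync')): A:[] B:[ping,sync] C:[bye] D:[]
After 14 (send(from=C, to=B, msg='ack')): A:[] B:[ping,sync,ack] C:[bye] D:[]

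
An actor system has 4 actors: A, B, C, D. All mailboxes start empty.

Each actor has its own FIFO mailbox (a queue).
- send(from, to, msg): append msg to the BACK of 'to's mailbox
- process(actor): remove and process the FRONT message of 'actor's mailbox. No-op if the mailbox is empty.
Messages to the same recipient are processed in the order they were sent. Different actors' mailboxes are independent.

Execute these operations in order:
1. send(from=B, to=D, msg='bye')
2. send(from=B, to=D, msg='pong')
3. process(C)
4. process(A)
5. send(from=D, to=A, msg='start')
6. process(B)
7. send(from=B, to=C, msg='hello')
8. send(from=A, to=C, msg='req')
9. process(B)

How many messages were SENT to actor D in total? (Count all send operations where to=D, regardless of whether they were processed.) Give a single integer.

Answer: 2

Derivation:
After 1 (send(from=B, to=D, msg='bye')): A:[] B:[] C:[] D:[bye]
After 2 (send(from=B, to=D, msg='pong')): A:[] B:[] C:[] D:[bye,pong]
After 3 (process(C)): A:[] B:[] C:[] D:[bye,pong]
After 4 (process(A)): A:[] B:[] C:[] D:[bye,pong]
After 5 (send(from=D, to=A, msg='start')): A:[start] B:[] C:[] D:[bye,pong]
After 6 (process(B)): A:[start] B:[] C:[] D:[bye,pong]
After 7 (send(from=B, to=C, msg='hello')): A:[start] B:[] C:[hello] D:[bye,pong]
After 8 (send(from=A, to=C, msg='req')): A:[start] B:[] C:[hello,req] D:[bye,pong]
After 9 (process(B)): A:[start] B:[] C:[hello,req] D:[bye,pong]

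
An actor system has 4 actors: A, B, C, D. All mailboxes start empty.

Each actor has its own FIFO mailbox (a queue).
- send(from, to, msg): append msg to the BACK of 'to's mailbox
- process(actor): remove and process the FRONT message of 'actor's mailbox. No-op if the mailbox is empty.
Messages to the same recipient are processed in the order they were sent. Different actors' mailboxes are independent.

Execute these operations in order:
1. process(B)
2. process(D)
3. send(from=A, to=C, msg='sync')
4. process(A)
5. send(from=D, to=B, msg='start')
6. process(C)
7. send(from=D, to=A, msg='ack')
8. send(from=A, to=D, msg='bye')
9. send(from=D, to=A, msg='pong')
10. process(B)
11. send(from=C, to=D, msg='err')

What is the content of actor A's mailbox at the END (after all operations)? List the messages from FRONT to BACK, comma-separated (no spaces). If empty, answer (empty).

Answer: ack,pong

Derivation:
After 1 (process(B)): A:[] B:[] C:[] D:[]
After 2 (process(D)): A:[] B:[] C:[] D:[]
After 3 (send(from=A, to=C, msg='sync')): A:[] B:[] C:[sync] D:[]
After 4 (process(A)): A:[] B:[] C:[sync] D:[]
After 5 (send(from=D, to=B, msg='start')): A:[] B:[start] C:[sync] D:[]
After 6 (process(C)): A:[] B:[start] C:[] D:[]
After 7 (send(from=D, to=A, msg='ack')): A:[ack] B:[start] C:[] D:[]
After 8 (send(from=A, to=D, msg='bye')): A:[ack] B:[start] C:[] D:[bye]
After 9 (send(from=D, to=A, msg='pong')): A:[ack,pong] B:[start] C:[] D:[bye]
After 10 (process(B)): A:[ack,pong] B:[] C:[] D:[bye]
After 11 (send(from=C, to=D, msg='err')): A:[ack,pong] B:[] C:[] D:[bye,err]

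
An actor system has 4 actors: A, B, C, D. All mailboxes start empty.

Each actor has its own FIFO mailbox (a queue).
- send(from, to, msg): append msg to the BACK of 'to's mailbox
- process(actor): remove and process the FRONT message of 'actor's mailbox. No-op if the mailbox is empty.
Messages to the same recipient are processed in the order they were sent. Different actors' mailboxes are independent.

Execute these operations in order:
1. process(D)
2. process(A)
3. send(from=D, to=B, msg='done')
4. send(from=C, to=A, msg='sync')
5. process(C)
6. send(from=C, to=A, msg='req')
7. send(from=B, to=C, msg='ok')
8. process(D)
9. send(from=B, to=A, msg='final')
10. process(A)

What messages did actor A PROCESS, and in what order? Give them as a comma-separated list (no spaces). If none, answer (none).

After 1 (process(D)): A:[] B:[] C:[] D:[]
After 2 (process(A)): A:[] B:[] C:[] D:[]
After 3 (send(from=D, to=B, msg='done')): A:[] B:[done] C:[] D:[]
After 4 (send(from=C, to=A, msg='sync')): A:[sync] B:[done] C:[] D:[]
After 5 (process(C)): A:[sync] B:[done] C:[] D:[]
After 6 (send(from=C, to=A, msg='req')): A:[sync,req] B:[done] C:[] D:[]
After 7 (send(from=B, to=C, msg='ok')): A:[sync,req] B:[done] C:[ok] D:[]
After 8 (process(D)): A:[sync,req] B:[done] C:[ok] D:[]
After 9 (send(from=B, to=A, msg='final')): A:[sync,req,final] B:[done] C:[ok] D:[]
After 10 (process(A)): A:[req,final] B:[done] C:[ok] D:[]

Answer: sync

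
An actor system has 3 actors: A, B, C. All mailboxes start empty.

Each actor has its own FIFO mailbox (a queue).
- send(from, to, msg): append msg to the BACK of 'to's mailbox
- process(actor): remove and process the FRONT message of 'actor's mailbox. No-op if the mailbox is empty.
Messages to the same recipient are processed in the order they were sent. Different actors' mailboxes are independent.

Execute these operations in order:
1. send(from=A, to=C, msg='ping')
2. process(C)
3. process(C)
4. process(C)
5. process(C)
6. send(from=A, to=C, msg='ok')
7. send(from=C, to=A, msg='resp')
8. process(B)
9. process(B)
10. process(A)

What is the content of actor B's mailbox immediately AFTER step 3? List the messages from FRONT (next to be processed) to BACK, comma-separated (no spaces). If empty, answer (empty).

After 1 (send(from=A, to=C, msg='ping')): A:[] B:[] C:[ping]
After 2 (process(C)): A:[] B:[] C:[]
After 3 (process(C)): A:[] B:[] C:[]

(empty)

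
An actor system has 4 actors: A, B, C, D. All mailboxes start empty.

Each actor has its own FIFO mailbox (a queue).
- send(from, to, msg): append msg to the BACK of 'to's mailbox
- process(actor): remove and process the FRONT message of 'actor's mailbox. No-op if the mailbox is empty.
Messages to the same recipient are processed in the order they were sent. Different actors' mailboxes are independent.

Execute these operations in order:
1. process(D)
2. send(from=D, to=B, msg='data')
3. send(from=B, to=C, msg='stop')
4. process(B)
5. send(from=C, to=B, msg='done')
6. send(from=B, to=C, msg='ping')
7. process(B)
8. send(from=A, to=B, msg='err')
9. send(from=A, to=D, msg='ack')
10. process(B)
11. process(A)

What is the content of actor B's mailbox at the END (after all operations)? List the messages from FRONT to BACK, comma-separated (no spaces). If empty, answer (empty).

Answer: (empty)

Derivation:
After 1 (process(D)): A:[] B:[] C:[] D:[]
After 2 (send(from=D, to=B, msg='data')): A:[] B:[data] C:[] D:[]
After 3 (send(from=B, to=C, msg='stop')): A:[] B:[data] C:[stop] D:[]
After 4 (process(B)): A:[] B:[] C:[stop] D:[]
After 5 (send(from=C, to=B, msg='done')): A:[] B:[done] C:[stop] D:[]
After 6 (send(from=B, to=C, msg='ping')): A:[] B:[done] C:[stop,ping] D:[]
After 7 (process(B)): A:[] B:[] C:[stop,ping] D:[]
After 8 (send(from=A, to=B, msg='err')): A:[] B:[err] C:[stop,ping] D:[]
After 9 (send(from=A, to=D, msg='ack')): A:[] B:[err] C:[stop,ping] D:[ack]
After 10 (process(B)): A:[] B:[] C:[stop,ping] D:[ack]
After 11 (process(A)): A:[] B:[] C:[stop,ping] D:[ack]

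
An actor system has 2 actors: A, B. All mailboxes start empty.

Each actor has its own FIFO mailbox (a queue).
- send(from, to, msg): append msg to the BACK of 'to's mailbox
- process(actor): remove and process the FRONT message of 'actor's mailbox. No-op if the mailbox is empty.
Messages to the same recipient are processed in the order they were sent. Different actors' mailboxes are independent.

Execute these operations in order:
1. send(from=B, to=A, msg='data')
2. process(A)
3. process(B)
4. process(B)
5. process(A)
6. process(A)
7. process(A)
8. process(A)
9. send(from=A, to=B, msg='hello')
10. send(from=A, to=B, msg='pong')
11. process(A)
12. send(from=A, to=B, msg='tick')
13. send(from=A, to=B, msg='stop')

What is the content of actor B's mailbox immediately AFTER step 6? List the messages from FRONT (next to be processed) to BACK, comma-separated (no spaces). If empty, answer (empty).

After 1 (send(from=B, to=A, msg='data')): A:[data] B:[]
After 2 (process(A)): A:[] B:[]
After 3 (process(B)): A:[] B:[]
After 4 (process(B)): A:[] B:[]
After 5 (process(A)): A:[] B:[]
After 6 (process(A)): A:[] B:[]

(empty)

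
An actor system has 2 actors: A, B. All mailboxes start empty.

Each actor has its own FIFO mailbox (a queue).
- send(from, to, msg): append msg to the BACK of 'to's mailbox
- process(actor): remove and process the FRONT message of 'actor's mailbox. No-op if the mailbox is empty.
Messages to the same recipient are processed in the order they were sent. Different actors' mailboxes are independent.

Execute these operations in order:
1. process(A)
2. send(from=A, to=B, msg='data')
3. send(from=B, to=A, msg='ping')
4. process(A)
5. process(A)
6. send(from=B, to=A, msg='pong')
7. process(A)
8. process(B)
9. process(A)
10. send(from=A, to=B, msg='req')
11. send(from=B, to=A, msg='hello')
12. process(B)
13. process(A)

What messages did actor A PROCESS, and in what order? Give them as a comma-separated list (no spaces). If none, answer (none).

After 1 (process(A)): A:[] B:[]
After 2 (send(from=A, to=B, msg='data')): A:[] B:[data]
After 3 (send(from=B, to=A, msg='ping')): A:[ping] B:[data]
After 4 (process(A)): A:[] B:[data]
After 5 (process(A)): A:[] B:[data]
After 6 (send(from=B, to=A, msg='pong')): A:[pong] B:[data]
After 7 (process(A)): A:[] B:[data]
After 8 (process(B)): A:[] B:[]
After 9 (process(A)): A:[] B:[]
After 10 (send(from=A, to=B, msg='req')): A:[] B:[req]
After 11 (send(from=B, to=A, msg='hello')): A:[hello] B:[req]
After 12 (process(B)): A:[hello] B:[]
After 13 (process(A)): A:[] B:[]

Answer: ping,pong,hello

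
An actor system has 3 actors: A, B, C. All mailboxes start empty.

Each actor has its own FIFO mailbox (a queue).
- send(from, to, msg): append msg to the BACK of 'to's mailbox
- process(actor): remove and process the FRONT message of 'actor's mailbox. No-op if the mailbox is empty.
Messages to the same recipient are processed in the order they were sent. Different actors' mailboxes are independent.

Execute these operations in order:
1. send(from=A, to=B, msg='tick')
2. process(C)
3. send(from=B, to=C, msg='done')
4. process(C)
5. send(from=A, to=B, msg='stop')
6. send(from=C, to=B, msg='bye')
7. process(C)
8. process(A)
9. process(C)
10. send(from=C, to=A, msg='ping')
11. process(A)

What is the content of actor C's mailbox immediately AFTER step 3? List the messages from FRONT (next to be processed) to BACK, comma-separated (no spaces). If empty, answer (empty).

After 1 (send(from=A, to=B, msg='tick')): A:[] B:[tick] C:[]
After 2 (process(C)): A:[] B:[tick] C:[]
After 3 (send(from=B, to=C, msg='done')): A:[] B:[tick] C:[done]

done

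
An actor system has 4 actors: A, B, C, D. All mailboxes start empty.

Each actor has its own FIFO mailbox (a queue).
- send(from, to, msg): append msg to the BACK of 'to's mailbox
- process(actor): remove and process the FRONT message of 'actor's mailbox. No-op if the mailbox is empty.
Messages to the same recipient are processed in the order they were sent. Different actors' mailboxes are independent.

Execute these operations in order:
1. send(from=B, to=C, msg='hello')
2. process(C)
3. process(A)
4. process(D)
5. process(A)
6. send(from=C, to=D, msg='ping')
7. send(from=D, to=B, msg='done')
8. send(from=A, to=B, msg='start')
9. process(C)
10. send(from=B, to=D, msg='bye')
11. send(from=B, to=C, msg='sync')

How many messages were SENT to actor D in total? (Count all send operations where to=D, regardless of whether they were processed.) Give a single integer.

After 1 (send(from=B, to=C, msg='hello')): A:[] B:[] C:[hello] D:[]
After 2 (process(C)): A:[] B:[] C:[] D:[]
After 3 (process(A)): A:[] B:[] C:[] D:[]
After 4 (process(D)): A:[] B:[] C:[] D:[]
After 5 (process(A)): A:[] B:[] C:[] D:[]
After 6 (send(from=C, to=D, msg='ping')): A:[] B:[] C:[] D:[ping]
After 7 (send(from=D, to=B, msg='done')): A:[] B:[done] C:[] D:[ping]
After 8 (send(from=A, to=B, msg='start')): A:[] B:[done,start] C:[] D:[ping]
After 9 (process(C)): A:[] B:[done,start] C:[] D:[ping]
After 10 (send(from=B, to=D, msg='bye')): A:[] B:[done,start] C:[] D:[ping,bye]
After 11 (send(from=B, to=C, msg='sync')): A:[] B:[done,start] C:[sync] D:[ping,bye]

Answer: 2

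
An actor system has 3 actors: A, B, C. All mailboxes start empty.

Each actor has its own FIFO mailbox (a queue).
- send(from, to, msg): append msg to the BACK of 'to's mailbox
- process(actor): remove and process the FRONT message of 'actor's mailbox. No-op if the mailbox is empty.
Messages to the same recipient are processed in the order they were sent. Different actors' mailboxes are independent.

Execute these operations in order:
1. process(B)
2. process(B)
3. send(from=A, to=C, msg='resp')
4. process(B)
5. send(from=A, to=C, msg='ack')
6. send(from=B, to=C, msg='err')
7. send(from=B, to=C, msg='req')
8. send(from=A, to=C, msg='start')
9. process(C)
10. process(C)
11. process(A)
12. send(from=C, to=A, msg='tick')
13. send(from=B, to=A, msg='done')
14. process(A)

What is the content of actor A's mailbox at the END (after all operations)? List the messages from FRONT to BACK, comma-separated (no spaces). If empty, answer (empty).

After 1 (process(B)): A:[] B:[] C:[]
After 2 (process(B)): A:[] B:[] C:[]
After 3 (send(from=A, to=C, msg='resp')): A:[] B:[] C:[resp]
After 4 (process(B)): A:[] B:[] C:[resp]
After 5 (send(from=A, to=C, msg='ack')): A:[] B:[] C:[resp,ack]
After 6 (send(from=B, to=C, msg='err')): A:[] B:[] C:[resp,ack,err]
After 7 (send(from=B, to=C, msg='req')): A:[] B:[] C:[resp,ack,err,req]
After 8 (send(from=A, to=C, msg='start')): A:[] B:[] C:[resp,ack,err,req,start]
After 9 (process(C)): A:[] B:[] C:[ack,err,req,start]
After 10 (process(C)): A:[] B:[] C:[err,req,start]
After 11 (process(A)): A:[] B:[] C:[err,req,start]
After 12 (send(from=C, to=A, msg='tick')): A:[tick] B:[] C:[err,req,start]
After 13 (send(from=B, to=A, msg='done')): A:[tick,done] B:[] C:[err,req,start]
After 14 (process(A)): A:[done] B:[] C:[err,req,start]

Answer: done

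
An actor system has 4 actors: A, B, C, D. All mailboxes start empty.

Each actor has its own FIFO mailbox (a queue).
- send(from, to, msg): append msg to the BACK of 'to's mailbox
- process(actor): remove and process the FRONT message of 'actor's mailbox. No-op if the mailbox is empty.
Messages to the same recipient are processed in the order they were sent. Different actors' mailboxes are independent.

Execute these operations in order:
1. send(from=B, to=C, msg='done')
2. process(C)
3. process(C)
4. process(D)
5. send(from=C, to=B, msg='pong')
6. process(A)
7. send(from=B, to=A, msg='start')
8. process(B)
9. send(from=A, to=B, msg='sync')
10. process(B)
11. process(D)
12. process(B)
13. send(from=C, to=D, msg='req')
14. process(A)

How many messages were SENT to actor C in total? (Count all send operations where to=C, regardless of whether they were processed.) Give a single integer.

Answer: 1

Derivation:
After 1 (send(from=B, to=C, msg='done')): A:[] B:[] C:[done] D:[]
After 2 (process(C)): A:[] B:[] C:[] D:[]
After 3 (process(C)): A:[] B:[] C:[] D:[]
After 4 (process(D)): A:[] B:[] C:[] D:[]
After 5 (send(from=C, to=B, msg='pong')): A:[] B:[pong] C:[] D:[]
After 6 (process(A)): A:[] B:[pong] C:[] D:[]
After 7 (send(from=B, to=A, msg='start')): A:[start] B:[pong] C:[] D:[]
After 8 (process(B)): A:[start] B:[] C:[] D:[]
After 9 (send(from=A, to=B, msg='sync')): A:[start] B:[sync] C:[] D:[]
After 10 (process(B)): A:[start] B:[] C:[] D:[]
After 11 (process(D)): A:[start] B:[] C:[] D:[]
After 12 (process(B)): A:[start] B:[] C:[] D:[]
After 13 (send(from=C, to=D, msg='req')): A:[start] B:[] C:[] D:[req]
After 14 (process(A)): A:[] B:[] C:[] D:[req]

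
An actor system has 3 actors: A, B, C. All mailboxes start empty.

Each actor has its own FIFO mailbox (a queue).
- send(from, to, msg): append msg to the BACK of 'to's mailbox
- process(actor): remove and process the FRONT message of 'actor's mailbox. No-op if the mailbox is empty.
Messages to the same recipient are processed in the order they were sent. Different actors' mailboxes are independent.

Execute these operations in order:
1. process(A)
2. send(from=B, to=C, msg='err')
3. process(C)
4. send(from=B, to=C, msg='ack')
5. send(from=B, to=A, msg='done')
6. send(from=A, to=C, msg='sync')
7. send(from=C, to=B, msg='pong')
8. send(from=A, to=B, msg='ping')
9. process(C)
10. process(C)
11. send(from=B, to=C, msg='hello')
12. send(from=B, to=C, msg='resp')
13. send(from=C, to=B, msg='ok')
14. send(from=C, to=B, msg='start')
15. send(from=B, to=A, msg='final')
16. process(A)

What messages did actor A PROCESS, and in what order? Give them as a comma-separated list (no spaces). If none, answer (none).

After 1 (process(A)): A:[] B:[] C:[]
After 2 (send(from=B, to=C, msg='err')): A:[] B:[] C:[err]
After 3 (process(C)): A:[] B:[] C:[]
After 4 (send(from=B, to=C, msg='ack')): A:[] B:[] C:[ack]
After 5 (send(from=B, to=A, msg='done')): A:[done] B:[] C:[ack]
After 6 (send(from=A, to=C, msg='sync')): A:[done] B:[] C:[ack,sync]
After 7 (send(from=C, to=B, msg='pong')): A:[done] B:[pong] C:[ack,sync]
After 8 (send(from=A, to=B, msg='ping')): A:[done] B:[pong,ping] C:[ack,sync]
After 9 (process(C)): A:[done] B:[pong,ping] C:[sync]
After 10 (process(C)): A:[done] B:[pong,ping] C:[]
After 11 (send(from=B, to=C, msg='hello')): A:[done] B:[pong,ping] C:[hello]
After 12 (send(from=B, to=C, msg='resp')): A:[done] B:[pong,ping] C:[hello,resp]
After 13 (send(from=C, to=B, msg='ok')): A:[done] B:[pong,ping,ok] C:[hello,resp]
After 14 (send(from=C, to=B, msg='start')): A:[done] B:[pong,ping,ok,start] C:[hello,resp]
After 15 (send(from=B, to=A, msg='final')): A:[done,final] B:[pong,ping,ok,start] C:[hello,resp]
After 16 (process(A)): A:[final] B:[pong,ping,ok,start] C:[hello,resp]

Answer: done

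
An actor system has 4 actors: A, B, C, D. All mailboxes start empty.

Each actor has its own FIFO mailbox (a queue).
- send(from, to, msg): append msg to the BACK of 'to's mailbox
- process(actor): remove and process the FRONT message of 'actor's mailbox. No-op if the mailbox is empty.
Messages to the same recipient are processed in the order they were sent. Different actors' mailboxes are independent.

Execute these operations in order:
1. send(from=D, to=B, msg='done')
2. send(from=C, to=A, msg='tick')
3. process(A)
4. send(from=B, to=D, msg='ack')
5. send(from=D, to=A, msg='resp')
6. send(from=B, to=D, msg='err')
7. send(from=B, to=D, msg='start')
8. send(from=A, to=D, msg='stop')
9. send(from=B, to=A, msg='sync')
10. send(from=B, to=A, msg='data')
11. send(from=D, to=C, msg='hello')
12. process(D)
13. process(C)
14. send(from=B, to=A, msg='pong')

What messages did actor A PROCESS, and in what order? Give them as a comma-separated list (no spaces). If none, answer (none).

After 1 (send(from=D, to=B, msg='done')): A:[] B:[done] C:[] D:[]
After 2 (send(from=C, to=A, msg='tick')): A:[tick] B:[done] C:[] D:[]
After 3 (process(A)): A:[] B:[done] C:[] D:[]
After 4 (send(from=B, to=D, msg='ack')): A:[] B:[done] C:[] D:[ack]
After 5 (send(from=D, to=A, msg='resp')): A:[resp] B:[done] C:[] D:[ack]
After 6 (send(from=B, to=D, msg='err')): A:[resp] B:[done] C:[] D:[ack,err]
After 7 (send(from=B, to=D, msg='start')): A:[resp] B:[done] C:[] D:[ack,err,start]
After 8 (send(from=A, to=D, msg='stop')): A:[resp] B:[done] C:[] D:[ack,err,start,stop]
After 9 (send(from=B, to=A, msg='sync')): A:[resp,sync] B:[done] C:[] D:[ack,err,start,stop]
After 10 (send(from=B, to=A, msg='data')): A:[resp,sync,data] B:[done] C:[] D:[ack,err,start,stop]
After 11 (send(from=D, to=C, msg='hello')): A:[resp,sync,data] B:[done] C:[hello] D:[ack,err,start,stop]
After 12 (process(D)): A:[resp,sync,data] B:[done] C:[hello] D:[err,start,stop]
After 13 (process(C)): A:[resp,sync,data] B:[done] C:[] D:[err,start,stop]
After 14 (send(from=B, to=A, msg='pong')): A:[resp,sync,data,pong] B:[done] C:[] D:[err,start,stop]

Answer: tick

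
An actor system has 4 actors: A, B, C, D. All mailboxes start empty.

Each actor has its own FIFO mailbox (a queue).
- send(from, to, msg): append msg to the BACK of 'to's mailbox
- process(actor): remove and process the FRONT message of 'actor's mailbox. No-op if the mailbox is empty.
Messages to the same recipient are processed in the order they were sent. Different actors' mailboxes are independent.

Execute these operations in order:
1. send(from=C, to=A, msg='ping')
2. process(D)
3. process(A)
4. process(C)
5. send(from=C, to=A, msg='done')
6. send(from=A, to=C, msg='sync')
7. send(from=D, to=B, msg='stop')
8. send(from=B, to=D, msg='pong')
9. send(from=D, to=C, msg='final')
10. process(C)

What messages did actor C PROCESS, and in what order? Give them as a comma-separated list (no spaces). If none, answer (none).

After 1 (send(from=C, to=A, msg='ping')): A:[ping] B:[] C:[] D:[]
After 2 (process(D)): A:[ping] B:[] C:[] D:[]
After 3 (process(A)): A:[] B:[] C:[] D:[]
After 4 (process(C)): A:[] B:[] C:[] D:[]
After 5 (send(from=C, to=A, msg='done')): A:[done] B:[] C:[] D:[]
After 6 (send(from=A, to=C, msg='sync')): A:[done] B:[] C:[sync] D:[]
After 7 (send(from=D, to=B, msg='stop')): A:[done] B:[stop] C:[sync] D:[]
After 8 (send(from=B, to=D, msg='pong')): A:[done] B:[stop] C:[sync] D:[pong]
After 9 (send(from=D, to=C, msg='final')): A:[done] B:[stop] C:[sync,final] D:[pong]
After 10 (process(C)): A:[done] B:[stop] C:[final] D:[pong]

Answer: sync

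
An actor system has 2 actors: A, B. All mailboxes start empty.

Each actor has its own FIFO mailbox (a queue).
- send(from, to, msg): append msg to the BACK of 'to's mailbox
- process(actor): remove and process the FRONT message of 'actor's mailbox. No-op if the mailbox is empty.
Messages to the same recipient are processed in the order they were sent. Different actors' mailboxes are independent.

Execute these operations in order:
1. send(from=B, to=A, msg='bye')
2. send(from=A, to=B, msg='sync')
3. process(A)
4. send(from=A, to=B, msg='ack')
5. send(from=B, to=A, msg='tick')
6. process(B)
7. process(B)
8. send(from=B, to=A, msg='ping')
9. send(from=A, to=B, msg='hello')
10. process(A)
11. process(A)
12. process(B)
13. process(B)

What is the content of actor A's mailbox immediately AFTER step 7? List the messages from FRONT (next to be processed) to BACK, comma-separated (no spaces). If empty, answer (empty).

After 1 (send(from=B, to=A, msg='bye')): A:[bye] B:[]
After 2 (send(from=A, to=B, msg='sync')): A:[bye] B:[sync]
After 3 (process(A)): A:[] B:[sync]
After 4 (send(from=A, to=B, msg='ack')): A:[] B:[sync,ack]
After 5 (send(from=B, to=A, msg='tick')): A:[tick] B:[sync,ack]
After 6 (process(B)): A:[tick] B:[ack]
After 7 (process(B)): A:[tick] B:[]

tick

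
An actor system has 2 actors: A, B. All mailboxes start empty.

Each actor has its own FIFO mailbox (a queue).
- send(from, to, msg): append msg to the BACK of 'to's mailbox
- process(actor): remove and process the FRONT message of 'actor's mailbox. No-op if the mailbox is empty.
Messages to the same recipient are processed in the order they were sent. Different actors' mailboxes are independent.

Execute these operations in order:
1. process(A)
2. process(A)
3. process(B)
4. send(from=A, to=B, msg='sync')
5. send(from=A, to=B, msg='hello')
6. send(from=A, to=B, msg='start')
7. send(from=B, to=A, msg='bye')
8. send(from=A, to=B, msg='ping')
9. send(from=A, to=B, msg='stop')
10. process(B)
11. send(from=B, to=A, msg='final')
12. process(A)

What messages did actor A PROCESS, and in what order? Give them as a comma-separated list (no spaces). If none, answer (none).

Answer: bye

Derivation:
After 1 (process(A)): A:[] B:[]
After 2 (process(A)): A:[] B:[]
After 3 (process(B)): A:[] B:[]
After 4 (send(from=A, to=B, msg='sync')): A:[] B:[sync]
After 5 (send(from=A, to=B, msg='hello')): A:[] B:[sync,hello]
After 6 (send(from=A, to=B, msg='start')): A:[] B:[sync,hello,start]
After 7 (send(from=B, to=A, msg='bye')): A:[bye] B:[sync,hello,start]
After 8 (send(from=A, to=B, msg='ping')): A:[bye] B:[sync,hello,start,ping]
After 9 (send(from=A, to=B, msg='stop')): A:[bye] B:[sync,hello,start,ping,stop]
After 10 (process(B)): A:[bye] B:[hello,start,ping,stop]
After 11 (send(from=B, to=A, msg='final')): A:[bye,final] B:[hello,start,ping,stop]
After 12 (process(A)): A:[final] B:[hello,start,ping,stop]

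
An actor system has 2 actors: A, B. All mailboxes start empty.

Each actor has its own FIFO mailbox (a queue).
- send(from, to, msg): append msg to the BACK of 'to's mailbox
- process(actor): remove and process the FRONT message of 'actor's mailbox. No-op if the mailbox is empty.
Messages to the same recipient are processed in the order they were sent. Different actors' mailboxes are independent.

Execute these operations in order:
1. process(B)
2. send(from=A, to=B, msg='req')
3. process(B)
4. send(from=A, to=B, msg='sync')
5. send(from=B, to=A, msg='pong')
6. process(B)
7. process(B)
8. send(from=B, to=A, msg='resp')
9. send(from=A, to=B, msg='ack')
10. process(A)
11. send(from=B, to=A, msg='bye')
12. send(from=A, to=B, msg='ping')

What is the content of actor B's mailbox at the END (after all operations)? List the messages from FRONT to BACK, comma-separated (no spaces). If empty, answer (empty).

After 1 (process(B)): A:[] B:[]
After 2 (send(from=A, to=B, msg='req')): A:[] B:[req]
After 3 (process(B)): A:[] B:[]
After 4 (send(from=A, to=B, msg='sync')): A:[] B:[sync]
After 5 (send(from=B, to=A, msg='pong')): A:[pong] B:[sync]
After 6 (process(B)): A:[pong] B:[]
After 7 (process(B)): A:[pong] B:[]
After 8 (send(from=B, to=A, msg='resp')): A:[pong,resp] B:[]
After 9 (send(from=A, to=B, msg='ack')): A:[pong,resp] B:[ack]
After 10 (process(A)): A:[resp] B:[ack]
After 11 (send(from=B, to=A, msg='bye')): A:[resp,bye] B:[ack]
After 12 (send(from=A, to=B, msg='ping')): A:[resp,bye] B:[ack,ping]

Answer: ack,ping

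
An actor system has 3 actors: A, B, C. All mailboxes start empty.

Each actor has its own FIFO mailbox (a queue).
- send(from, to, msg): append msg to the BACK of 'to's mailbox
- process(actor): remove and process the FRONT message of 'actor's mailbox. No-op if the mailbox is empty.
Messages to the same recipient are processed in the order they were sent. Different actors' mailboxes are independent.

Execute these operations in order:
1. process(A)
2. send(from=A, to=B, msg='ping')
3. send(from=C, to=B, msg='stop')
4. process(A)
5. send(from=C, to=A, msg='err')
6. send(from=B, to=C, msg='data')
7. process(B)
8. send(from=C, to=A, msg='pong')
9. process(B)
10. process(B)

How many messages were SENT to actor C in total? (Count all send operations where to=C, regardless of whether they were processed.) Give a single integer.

After 1 (process(A)): A:[] B:[] C:[]
After 2 (send(from=A, to=B, msg='ping')): A:[] B:[ping] C:[]
After 3 (send(from=C, to=B, msg='stop')): A:[] B:[ping,stop] C:[]
After 4 (process(A)): A:[] B:[ping,stop] C:[]
After 5 (send(from=C, to=A, msg='err')): A:[err] B:[ping,stop] C:[]
After 6 (send(from=B, to=C, msg='data')): A:[err] B:[ping,stop] C:[data]
After 7 (process(B)): A:[err] B:[stop] C:[data]
After 8 (send(from=C, to=A, msg='pong')): A:[err,pong] B:[stop] C:[data]
After 9 (process(B)): A:[err,pong] B:[] C:[data]
After 10 (process(B)): A:[err,pong] B:[] C:[data]

Answer: 1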